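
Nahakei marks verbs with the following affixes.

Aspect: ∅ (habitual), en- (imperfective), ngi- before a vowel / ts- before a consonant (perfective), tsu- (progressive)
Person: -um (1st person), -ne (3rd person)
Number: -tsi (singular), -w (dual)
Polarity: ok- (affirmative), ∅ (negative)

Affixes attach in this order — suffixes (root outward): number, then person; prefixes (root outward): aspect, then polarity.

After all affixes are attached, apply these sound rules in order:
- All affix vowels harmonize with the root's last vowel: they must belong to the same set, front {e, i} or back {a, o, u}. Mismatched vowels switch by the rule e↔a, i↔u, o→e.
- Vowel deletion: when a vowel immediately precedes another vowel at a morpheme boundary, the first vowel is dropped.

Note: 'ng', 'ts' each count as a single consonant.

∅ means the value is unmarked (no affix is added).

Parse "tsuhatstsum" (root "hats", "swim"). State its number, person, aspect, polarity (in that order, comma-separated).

singular, 1st person, progressive, negative

Segment: tsu-hats-tsi-um.
number: -tsi → singular.
person: -um → 1st person.
aspect: tsu- → progressive.
polarity: ∅ → negative.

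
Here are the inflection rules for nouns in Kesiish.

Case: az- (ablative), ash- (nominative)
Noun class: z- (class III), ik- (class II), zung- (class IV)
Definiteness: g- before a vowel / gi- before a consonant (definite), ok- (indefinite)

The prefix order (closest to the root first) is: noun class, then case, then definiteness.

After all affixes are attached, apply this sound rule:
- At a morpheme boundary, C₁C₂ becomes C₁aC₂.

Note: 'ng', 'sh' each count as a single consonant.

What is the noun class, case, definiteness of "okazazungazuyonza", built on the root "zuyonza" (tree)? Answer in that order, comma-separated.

class IV, ablative, indefinite

Segment: ok-az-zung-zuyonza.
noun class: zung- → class IV.
case: az- → ablative.
definiteness: ok- → indefinite.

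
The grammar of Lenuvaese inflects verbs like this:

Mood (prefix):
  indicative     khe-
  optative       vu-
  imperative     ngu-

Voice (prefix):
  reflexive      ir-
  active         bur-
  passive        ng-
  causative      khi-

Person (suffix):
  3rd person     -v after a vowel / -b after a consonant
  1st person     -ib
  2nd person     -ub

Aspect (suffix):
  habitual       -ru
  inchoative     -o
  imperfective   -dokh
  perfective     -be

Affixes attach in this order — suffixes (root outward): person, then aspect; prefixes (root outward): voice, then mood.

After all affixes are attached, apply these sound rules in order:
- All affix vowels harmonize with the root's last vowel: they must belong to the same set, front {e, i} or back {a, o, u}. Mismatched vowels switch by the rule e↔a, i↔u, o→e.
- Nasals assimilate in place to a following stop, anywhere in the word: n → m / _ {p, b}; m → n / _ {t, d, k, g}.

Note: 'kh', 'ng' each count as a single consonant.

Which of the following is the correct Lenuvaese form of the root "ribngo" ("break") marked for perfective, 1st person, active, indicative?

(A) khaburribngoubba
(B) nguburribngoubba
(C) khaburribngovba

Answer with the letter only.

Attach person 1st person -ib → ribngoib.
Attach voice active bur- → burribngoib.
Attach mood indicative khe- → kheburribngoib.
Attach aspect perfective -be → kheburribngoibbe.
Apply vowel harmony: kheburribngoibbe → khaburribngoubba.
Nasal assimilation: no change.
So the correct form is khaburribngoubba, option (A).
(C) khaburribngovba is wrong: it uses 3rd person instead of 1st person for person.
(B) nguburribngoubba is wrong: it uses imperative instead of indicative for mood.

A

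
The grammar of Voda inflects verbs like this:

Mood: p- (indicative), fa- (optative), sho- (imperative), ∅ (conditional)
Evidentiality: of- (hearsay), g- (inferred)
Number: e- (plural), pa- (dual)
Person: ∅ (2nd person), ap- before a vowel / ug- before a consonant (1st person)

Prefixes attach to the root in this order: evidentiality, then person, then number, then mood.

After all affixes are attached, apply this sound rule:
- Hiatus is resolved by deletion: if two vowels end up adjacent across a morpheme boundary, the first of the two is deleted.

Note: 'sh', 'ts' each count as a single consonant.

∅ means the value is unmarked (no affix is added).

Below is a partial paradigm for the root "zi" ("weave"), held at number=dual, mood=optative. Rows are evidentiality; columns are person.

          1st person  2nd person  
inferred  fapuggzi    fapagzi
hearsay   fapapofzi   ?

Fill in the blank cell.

fapofzi

Attach evidentiality hearsay of- → ofzi.
person = 2nd person: zero marking, form stays ofzi.
Attach number dual pa- → paofzi.
Attach mood optative fa- → fapaofzi.
Apply vowel deletion: fapaofzi → fapofzi.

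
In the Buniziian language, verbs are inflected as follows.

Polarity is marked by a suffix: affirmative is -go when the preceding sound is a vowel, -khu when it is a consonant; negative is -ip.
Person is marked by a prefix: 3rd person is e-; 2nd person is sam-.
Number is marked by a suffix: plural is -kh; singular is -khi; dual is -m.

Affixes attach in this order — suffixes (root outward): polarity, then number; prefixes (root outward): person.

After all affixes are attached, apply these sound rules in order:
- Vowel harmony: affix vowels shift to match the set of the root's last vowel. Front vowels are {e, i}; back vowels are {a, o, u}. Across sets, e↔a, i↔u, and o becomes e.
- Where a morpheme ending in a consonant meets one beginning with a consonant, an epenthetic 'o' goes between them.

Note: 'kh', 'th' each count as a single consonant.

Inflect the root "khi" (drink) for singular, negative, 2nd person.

Attach polarity negative -ip → khiip.
Attach person 2nd person sam- → samkhiip.
Attach number singular -khi → samkhiipkhi.
Apply vowel harmony: samkhiipkhi → semkhiipkhi.
Apply epenthesis: semkhiipkhi → semokhiipokhi.

semokhiipokhi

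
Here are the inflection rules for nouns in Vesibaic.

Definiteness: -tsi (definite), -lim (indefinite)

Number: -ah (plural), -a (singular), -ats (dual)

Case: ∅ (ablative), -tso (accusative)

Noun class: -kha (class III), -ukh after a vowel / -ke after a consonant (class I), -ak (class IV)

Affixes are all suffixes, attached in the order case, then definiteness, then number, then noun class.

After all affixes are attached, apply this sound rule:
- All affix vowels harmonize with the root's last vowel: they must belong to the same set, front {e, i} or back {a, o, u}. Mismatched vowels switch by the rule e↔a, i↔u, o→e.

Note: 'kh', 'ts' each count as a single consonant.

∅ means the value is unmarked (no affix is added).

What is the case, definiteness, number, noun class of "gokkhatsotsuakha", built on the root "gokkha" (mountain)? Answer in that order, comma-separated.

Segment: gokkha-tso-tsi-a-kha.
case: -tso → accusative.
definiteness: -tsi → definite.
number: -a → singular.
noun class: -kha → class III.

accusative, definite, singular, class III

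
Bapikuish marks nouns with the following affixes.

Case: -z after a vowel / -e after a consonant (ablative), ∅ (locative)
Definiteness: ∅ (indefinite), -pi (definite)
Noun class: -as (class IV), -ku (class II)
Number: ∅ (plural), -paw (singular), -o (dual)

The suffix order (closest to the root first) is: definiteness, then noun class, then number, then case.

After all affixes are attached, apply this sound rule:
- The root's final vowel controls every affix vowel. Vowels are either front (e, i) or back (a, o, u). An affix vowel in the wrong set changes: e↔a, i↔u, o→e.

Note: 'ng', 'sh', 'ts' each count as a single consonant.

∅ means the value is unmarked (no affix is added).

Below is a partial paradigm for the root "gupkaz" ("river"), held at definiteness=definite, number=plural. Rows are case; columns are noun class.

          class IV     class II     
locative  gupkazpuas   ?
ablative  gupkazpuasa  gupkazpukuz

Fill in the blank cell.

gupkazpuku

Attach definiteness definite -pi → gupkazpi.
Attach noun class class II -ku → gupkazpiku.
number = plural: zero marking, form stays gupkazpiku.
case = locative: zero marking, form stays gupkazpiku.
Apply vowel harmony: gupkazpiku → gupkazpuku.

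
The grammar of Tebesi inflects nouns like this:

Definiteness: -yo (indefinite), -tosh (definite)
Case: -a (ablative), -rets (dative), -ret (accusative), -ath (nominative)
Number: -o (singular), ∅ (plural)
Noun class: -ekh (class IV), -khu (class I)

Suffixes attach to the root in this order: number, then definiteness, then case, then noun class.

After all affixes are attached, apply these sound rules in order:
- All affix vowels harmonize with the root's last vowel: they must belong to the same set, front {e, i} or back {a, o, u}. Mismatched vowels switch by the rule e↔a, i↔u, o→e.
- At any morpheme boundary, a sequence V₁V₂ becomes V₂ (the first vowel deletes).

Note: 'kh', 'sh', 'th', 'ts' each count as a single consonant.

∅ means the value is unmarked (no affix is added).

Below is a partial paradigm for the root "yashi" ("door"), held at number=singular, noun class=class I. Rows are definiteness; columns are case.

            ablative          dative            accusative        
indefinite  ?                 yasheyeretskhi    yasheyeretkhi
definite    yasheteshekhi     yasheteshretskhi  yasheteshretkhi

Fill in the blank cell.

yasheyekhi

Attach number singular -o → yashio.
Attach definiteness indefinite -yo → yashioyo.
Attach case ablative -a → yashioyoa.
Attach noun class class I -khu → yashioyoakhu.
Apply vowel harmony: yashioyoakhu → yashieyeekhi.
Apply vowel deletion: yashieyeekhi → yasheyekhi.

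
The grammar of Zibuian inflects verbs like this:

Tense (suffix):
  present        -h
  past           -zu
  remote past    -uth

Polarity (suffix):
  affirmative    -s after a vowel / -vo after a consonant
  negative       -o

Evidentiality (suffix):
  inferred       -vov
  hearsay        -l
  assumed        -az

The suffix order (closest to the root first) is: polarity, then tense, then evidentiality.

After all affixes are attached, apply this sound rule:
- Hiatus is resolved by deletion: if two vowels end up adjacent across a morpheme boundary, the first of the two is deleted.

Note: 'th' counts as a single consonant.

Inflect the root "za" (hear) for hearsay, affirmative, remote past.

zasuthl

Attach polarity affirmative -s (after vowel 'a') → zas.
Attach tense remote past -uth → zasuth.
Attach evidentiality hearsay -l → zasuthl.
Vowel deletion: no change.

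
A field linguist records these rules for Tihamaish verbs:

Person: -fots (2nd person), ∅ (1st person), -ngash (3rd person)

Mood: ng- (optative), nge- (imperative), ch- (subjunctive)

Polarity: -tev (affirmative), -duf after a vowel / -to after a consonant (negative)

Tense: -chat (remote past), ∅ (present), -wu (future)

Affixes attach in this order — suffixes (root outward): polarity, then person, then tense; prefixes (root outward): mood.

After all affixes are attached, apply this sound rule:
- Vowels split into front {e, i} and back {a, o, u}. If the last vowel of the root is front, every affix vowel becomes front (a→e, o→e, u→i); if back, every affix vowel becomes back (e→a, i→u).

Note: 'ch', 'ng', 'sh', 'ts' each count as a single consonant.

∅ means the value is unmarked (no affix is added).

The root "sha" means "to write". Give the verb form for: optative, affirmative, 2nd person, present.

Attach mood optative ng- → ngsha.
Attach polarity affirmative -tev → ngshatev.
Attach person 2nd person -fots → ngshatevfots.
tense = present: zero marking, form stays ngshatevfots.
Apply vowel harmony: ngshatevfots → ngshatavfots.

ngshatavfots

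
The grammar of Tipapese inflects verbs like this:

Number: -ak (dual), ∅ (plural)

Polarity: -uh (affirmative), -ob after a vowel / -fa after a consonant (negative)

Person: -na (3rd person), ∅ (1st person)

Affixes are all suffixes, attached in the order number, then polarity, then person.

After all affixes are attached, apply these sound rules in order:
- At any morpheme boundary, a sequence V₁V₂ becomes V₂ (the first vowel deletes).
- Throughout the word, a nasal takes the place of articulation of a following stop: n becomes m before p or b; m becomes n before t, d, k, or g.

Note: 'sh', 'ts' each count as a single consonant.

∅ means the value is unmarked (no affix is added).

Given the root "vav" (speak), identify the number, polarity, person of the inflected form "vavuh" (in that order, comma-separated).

Segment: vav-uh.
number: ∅ → plural.
polarity: -uh → affirmative.
person: ∅ → 1st person.

plural, affirmative, 1st person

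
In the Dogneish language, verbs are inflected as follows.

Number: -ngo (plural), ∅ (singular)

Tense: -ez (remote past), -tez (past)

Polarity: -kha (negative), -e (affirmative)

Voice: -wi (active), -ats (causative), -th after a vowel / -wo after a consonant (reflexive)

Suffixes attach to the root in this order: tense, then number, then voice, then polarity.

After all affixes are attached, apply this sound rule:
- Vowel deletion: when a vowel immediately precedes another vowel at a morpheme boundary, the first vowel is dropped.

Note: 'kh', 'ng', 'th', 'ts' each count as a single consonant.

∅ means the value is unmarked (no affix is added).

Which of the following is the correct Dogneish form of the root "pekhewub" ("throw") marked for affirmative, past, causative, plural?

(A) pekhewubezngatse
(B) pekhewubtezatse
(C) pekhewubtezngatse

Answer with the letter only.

Attach tense past -tez → pekhewubtez.
Attach number plural -ngo → pekhewubtezngo.
Attach voice causative -ats → pekhewubtezngoats.
Attach polarity affirmative -e → pekhewubtezngoatse.
Apply vowel deletion: pekhewubtezngoatse → pekhewubtezngatse.
So the correct form is pekhewubtezngatse, option (C).
(A) pekhewubezngatse is wrong: it uses remote past instead of past for tense.
(B) pekhewubtezatse is wrong: it uses singular instead of plural for number.

C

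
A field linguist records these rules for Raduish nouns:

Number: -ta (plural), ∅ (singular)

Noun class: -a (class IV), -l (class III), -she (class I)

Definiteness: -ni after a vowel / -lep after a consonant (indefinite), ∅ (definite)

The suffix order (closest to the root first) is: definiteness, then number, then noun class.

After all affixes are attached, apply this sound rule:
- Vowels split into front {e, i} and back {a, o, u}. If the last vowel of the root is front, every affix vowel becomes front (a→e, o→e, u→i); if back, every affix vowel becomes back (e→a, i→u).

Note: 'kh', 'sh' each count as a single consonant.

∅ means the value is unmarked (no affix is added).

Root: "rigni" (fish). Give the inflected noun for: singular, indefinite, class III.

rigninil

Attach definiteness indefinite -ni (after vowel 'i') → rignini.
number = singular: zero marking, form stays rignini.
Attach noun class class III -l → rigninil.
Vowel harmony: no change.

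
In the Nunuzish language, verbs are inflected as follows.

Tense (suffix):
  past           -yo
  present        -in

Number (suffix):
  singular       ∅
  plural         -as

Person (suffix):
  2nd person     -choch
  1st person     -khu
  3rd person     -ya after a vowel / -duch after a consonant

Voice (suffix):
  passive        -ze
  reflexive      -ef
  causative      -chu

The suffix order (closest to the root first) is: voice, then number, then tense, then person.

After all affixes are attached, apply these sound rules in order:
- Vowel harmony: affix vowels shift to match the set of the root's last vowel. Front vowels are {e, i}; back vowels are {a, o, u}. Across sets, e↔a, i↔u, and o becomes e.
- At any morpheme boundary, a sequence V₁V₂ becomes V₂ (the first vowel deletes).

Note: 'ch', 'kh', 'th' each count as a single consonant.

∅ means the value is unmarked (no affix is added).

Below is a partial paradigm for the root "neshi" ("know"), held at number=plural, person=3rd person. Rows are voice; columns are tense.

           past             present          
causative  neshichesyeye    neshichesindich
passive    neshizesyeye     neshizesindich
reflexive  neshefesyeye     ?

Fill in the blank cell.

neshefesindich

Attach voice reflexive -ef → neshief.
Attach number plural -as → neshiefas.
Attach tense present -in → neshiefasin.
Attach person 3rd person -duch (after consonant 'n') → neshiefasinduch.
Apply vowel harmony: neshiefasinduch → neshiefesindich.
Apply vowel deletion: neshiefesindich → neshefesindich.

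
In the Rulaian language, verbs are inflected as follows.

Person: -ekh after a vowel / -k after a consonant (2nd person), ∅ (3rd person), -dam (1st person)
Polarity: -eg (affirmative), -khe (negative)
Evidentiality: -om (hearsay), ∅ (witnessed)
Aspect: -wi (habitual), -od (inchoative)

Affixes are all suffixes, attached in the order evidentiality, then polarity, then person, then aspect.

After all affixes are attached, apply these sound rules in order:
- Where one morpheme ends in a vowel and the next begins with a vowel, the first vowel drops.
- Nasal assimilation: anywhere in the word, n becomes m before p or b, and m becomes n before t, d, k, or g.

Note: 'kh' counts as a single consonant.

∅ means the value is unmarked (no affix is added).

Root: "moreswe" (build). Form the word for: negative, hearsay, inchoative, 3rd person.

moreswomkhod

Attach evidentiality hearsay -om → moresweom.
Attach polarity negative -khe → moresweomkhe.
person = 3rd person: zero marking, form stays moresweomkhe.
Attach aspect inchoative -od → moresweomkheod.
Apply vowel deletion: moresweomkheod → moreswomkhod.
Nasal assimilation: no change.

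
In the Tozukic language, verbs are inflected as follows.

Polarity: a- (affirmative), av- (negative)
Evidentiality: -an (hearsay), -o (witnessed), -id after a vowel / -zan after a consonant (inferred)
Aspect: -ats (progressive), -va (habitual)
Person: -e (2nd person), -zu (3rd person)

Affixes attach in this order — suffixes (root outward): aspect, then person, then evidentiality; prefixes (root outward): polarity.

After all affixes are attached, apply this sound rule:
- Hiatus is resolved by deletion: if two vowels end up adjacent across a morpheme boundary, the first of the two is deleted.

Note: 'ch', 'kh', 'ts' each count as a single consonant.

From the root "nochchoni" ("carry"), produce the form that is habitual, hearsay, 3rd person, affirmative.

anochchonivazan

Attach aspect habitual -va → nochchoniva.
Attach person 3rd person -zu → nochchonivazu.
Attach evidentiality hearsay -an → nochchonivazuan.
Attach polarity affirmative a- → anochchonivazuan.
Apply vowel deletion: anochchonivazuan → anochchonivazan.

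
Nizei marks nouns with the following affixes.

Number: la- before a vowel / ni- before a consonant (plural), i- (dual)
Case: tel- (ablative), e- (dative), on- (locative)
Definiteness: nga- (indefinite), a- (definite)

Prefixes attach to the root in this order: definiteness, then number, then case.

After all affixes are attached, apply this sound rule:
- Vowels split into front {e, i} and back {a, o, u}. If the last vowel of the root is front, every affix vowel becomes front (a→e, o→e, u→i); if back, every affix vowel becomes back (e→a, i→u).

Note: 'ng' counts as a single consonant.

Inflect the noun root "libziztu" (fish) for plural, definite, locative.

Attach definiteness definite a- → alibziztu.
Attach number plural la- (before vowel 'a') → laalibziztu.
Attach case locative on- → onlaalibziztu.
Vowel harmony: no change.

onlaalibziztu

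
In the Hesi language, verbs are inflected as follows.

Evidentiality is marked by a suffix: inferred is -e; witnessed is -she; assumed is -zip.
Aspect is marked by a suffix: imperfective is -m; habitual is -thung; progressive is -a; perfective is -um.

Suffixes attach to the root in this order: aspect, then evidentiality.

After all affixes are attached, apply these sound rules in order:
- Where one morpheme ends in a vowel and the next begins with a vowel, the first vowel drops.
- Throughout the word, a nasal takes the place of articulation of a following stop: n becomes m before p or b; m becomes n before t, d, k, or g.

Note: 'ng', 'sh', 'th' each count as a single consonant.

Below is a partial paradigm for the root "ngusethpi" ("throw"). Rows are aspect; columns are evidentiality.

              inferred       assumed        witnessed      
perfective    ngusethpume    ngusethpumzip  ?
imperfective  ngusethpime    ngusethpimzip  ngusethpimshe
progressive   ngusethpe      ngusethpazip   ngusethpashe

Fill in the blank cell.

Attach aspect perfective -um → ngusethpium.
Attach evidentiality witnessed -she → ngusethpiumshe.
Apply vowel deletion: ngusethpiumshe → ngusethpumshe.
Nasal assimilation: no change.

ngusethpumshe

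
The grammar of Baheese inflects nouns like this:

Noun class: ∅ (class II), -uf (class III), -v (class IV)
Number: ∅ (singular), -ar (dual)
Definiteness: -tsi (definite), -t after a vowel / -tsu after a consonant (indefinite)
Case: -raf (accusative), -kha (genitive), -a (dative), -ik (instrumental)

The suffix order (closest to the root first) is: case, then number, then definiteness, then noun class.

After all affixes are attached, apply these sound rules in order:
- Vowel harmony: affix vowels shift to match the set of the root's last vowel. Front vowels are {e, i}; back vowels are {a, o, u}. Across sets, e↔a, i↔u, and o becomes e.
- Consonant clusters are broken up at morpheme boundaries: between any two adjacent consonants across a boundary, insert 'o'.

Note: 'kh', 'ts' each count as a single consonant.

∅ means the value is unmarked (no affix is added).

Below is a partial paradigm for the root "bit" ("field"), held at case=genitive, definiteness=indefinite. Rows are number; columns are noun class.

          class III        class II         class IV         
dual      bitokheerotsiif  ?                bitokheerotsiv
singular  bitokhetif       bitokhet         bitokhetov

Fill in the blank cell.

Attach case genitive -kha → bitkha.
Attach number dual -ar → bitkhaar.
Attach definiteness indefinite -tsu (after consonant 'r') → bitkhaartsu.
noun class = class II: zero marking, form stays bitkhaartsu.
Apply vowel harmony: bitkhaartsu → bitkheertsi.
Apply epenthesis: bitkheertsi → bitokheerotsi.

bitokheerotsi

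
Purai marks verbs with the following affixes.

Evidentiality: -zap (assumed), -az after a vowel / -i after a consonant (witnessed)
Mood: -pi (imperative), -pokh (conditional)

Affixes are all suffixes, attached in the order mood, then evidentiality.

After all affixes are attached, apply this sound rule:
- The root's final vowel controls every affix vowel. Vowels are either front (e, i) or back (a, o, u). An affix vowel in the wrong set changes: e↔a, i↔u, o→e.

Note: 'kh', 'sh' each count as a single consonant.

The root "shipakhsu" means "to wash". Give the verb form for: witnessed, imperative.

Attach mood imperative -pi → shipakhsupi.
Attach evidentiality witnessed -az (after vowel 'i') → shipakhsupiaz.
Apply vowel harmony: shipakhsupiaz → shipakhsupuaz.

shipakhsupuaz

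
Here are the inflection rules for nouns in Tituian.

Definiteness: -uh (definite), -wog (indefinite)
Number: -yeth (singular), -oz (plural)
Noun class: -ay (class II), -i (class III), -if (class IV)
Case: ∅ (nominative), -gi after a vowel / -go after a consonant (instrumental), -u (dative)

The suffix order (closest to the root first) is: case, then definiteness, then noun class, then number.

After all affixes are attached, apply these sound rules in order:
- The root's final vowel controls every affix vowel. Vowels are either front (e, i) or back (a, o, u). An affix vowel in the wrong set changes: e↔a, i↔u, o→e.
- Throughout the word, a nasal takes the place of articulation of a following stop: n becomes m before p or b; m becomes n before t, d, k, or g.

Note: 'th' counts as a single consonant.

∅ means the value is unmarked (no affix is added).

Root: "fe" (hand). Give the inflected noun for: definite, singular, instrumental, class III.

fegiihiyeth

Attach case instrumental -gi (after vowel 'e') → fegi.
Attach definiteness definite -uh → fegiuh.
Attach noun class class III -i → fegiuhi.
Attach number singular -yeth → fegiuhiyeth.
Apply vowel harmony: fegiuhiyeth → fegiihiyeth.
Nasal assimilation: no change.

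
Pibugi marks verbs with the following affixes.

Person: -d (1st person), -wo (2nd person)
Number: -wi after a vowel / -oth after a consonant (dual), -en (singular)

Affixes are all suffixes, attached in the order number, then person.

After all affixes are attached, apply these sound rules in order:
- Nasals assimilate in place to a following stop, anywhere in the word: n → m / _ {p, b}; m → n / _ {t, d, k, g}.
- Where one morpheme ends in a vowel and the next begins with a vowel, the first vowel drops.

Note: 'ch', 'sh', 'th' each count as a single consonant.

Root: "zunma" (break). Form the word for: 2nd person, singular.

zunmenwo

Attach number singular -en → zunmaen.
Attach person 2nd person -wo → zunmaenwo.
Nasal assimilation: no change.
Apply vowel deletion: zunmaenwo → zunmenwo.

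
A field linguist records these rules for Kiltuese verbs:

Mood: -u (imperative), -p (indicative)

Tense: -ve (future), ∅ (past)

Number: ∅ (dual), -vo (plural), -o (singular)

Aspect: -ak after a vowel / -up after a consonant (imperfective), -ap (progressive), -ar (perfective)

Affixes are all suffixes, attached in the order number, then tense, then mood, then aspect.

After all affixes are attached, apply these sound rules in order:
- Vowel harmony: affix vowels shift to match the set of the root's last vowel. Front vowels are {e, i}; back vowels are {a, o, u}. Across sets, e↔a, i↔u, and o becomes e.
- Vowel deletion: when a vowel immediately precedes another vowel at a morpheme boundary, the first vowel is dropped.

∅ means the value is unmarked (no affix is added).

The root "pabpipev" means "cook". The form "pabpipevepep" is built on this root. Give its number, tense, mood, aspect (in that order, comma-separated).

singular, past, indicative, progressive

Segment: pabpipev-o-p-ap.
number: -o → singular.
tense: ∅ → past.
mood: -p → indicative.
aspect: -ap → progressive.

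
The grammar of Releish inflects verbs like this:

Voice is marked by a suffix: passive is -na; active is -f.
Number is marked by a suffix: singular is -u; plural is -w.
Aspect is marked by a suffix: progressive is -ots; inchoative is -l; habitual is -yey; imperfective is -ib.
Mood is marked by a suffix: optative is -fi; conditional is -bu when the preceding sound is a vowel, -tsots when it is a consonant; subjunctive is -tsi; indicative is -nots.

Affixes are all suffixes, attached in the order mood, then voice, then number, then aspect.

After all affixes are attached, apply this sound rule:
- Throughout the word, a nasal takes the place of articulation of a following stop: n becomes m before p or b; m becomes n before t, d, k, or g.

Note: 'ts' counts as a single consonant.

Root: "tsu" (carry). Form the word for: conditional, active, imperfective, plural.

tsubufwib

Attach mood conditional -bu (after vowel 'u') → tsubu.
Attach voice active -f → tsubuf.
Attach number plural -w → tsubufw.
Attach aspect imperfective -ib → tsubufwib.
Nasal assimilation: no change.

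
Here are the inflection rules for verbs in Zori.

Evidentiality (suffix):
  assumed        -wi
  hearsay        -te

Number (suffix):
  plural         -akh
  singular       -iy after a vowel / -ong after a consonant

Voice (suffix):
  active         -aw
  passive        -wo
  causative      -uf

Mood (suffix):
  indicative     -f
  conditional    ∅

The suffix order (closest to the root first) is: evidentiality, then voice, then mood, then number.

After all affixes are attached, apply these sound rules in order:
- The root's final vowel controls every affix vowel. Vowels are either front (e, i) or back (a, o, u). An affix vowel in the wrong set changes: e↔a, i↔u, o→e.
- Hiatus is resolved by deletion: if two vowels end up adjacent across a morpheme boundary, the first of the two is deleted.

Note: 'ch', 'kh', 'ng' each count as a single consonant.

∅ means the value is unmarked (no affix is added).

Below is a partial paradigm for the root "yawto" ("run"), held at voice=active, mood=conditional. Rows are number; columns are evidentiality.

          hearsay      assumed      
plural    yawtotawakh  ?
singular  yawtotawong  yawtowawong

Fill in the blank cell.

Attach evidentiality assumed -wi → yawtowi.
Attach voice active -aw → yawtowiaw.
mood = conditional: zero marking, form stays yawtowiaw.
Attach number plural -akh → yawtowiawakh.
Apply vowel harmony: yawtowiawakh → yawtowuawakh.
Apply vowel deletion: yawtowuawakh → yawtowawakh.

yawtowawakh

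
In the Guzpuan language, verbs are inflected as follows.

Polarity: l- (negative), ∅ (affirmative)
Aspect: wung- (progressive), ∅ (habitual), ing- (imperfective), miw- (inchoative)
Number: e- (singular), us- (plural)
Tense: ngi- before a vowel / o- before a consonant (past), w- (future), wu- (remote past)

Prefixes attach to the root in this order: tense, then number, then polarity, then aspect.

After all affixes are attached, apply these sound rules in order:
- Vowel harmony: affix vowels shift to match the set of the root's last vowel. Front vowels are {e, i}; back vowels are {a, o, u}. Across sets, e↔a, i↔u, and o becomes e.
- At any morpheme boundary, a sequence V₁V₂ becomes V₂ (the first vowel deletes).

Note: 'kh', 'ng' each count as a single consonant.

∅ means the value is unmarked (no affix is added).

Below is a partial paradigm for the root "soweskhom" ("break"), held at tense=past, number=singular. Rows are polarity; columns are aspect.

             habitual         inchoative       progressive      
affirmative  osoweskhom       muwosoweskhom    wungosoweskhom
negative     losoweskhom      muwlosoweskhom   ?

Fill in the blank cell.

wunglosoweskhom

Attach tense past o- (before consonant 's') → osoweskhom.
Attach number singular e- → eosoweskhom.
Attach polarity negative l- → leosoweskhom.
Attach aspect progressive wung- → wungleosoweskhom.
Apply vowel harmony: wungleosoweskhom → wunglaosoweskhom.
Apply vowel deletion: wunglaosoweskhom → wunglosoweskhom.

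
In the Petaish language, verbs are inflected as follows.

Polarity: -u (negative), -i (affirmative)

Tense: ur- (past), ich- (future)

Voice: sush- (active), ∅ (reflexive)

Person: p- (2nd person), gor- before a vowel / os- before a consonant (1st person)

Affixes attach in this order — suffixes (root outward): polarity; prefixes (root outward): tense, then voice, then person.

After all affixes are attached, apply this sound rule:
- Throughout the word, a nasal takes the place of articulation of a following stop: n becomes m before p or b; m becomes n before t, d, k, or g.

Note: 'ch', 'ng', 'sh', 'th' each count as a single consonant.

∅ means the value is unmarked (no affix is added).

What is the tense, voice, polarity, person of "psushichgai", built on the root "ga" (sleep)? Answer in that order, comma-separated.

Segment: p-sush-ich-ga-i.
tense: ich- → future.
voice: sush- → active.
polarity: -i → affirmative.
person: p- → 2nd person.

future, active, affirmative, 2nd person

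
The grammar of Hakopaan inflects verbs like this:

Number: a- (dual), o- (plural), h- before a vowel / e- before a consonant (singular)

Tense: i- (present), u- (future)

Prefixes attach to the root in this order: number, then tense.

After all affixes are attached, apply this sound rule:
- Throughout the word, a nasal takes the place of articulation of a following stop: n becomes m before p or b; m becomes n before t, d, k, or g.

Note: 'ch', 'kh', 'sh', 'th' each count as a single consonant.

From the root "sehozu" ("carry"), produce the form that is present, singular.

iesehozu

Attach number singular e- (before consonant 's') → esehozu.
Attach tense present i- → iesehozu.
Nasal assimilation: no change.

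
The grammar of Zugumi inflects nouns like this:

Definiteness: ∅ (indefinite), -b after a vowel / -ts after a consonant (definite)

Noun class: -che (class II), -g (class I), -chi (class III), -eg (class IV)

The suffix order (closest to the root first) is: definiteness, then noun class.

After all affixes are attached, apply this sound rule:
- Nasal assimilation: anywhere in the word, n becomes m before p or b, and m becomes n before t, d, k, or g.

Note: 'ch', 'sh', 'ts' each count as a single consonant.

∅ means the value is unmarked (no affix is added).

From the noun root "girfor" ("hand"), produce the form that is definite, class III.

girfortschi

Attach definiteness definite -ts (after consonant 'r') → girforts.
Attach noun class class III -chi → girfortschi.
Nasal assimilation: no change.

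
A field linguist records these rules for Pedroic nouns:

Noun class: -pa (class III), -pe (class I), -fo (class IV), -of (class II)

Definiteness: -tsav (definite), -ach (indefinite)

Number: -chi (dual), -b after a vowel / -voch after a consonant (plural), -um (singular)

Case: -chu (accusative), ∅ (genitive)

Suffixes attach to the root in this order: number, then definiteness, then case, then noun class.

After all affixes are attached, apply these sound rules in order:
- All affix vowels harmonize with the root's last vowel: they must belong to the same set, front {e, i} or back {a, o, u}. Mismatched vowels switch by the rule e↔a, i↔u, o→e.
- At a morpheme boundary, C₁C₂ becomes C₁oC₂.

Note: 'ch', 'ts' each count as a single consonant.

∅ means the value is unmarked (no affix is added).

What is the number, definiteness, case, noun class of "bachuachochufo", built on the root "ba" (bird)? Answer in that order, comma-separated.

dual, indefinite, accusative, class IV

Segment: ba-chi-ach-chu-fo.
number: -chi → dual.
definiteness: -ach → indefinite.
case: -chu → accusative.
noun class: -fo → class IV.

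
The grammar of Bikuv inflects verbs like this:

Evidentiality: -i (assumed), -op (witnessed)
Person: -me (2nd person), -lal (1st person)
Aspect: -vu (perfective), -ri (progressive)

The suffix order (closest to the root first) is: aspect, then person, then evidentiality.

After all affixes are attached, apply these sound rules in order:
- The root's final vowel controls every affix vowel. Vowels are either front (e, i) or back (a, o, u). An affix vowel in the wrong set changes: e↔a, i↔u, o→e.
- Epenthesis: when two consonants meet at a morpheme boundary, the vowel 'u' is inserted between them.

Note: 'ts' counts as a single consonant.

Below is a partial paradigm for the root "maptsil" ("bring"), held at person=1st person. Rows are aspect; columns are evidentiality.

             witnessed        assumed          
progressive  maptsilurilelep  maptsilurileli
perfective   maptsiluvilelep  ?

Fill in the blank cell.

Attach aspect perfective -vu → maptsilvu.
Attach person 1st person -lal → maptsilvulal.
Attach evidentiality assumed -i → maptsilvulali.
Apply vowel harmony: maptsilvulali → maptsilvileli.
Apply epenthesis: maptsilvileli → maptsiluvileli.

maptsiluvileli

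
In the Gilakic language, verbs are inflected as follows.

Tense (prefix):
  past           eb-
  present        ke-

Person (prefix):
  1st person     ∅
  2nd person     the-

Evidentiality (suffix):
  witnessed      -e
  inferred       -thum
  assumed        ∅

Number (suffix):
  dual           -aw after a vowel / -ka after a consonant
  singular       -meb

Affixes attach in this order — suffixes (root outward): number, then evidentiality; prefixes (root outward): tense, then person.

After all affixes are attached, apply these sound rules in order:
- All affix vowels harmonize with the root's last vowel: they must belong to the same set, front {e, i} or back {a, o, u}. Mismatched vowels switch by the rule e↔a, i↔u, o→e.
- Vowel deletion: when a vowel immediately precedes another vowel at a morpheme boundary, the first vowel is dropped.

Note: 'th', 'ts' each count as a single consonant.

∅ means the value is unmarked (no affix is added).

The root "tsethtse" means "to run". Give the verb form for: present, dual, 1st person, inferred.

ketsethtsewthim

Attach number dual -aw (after vowel 'e') → tsethtseaw.
Attach evidentiality inferred -thum → tsethtseawthum.
Attach tense present ke- → ketsethtseawthum.
person = 1st person: zero marking, form stays ketsethtseawthum.
Apply vowel harmony: ketsethtseawthum → ketsethtseewthim.
Apply vowel deletion: ketsethtseewthim → ketsethtsewthim.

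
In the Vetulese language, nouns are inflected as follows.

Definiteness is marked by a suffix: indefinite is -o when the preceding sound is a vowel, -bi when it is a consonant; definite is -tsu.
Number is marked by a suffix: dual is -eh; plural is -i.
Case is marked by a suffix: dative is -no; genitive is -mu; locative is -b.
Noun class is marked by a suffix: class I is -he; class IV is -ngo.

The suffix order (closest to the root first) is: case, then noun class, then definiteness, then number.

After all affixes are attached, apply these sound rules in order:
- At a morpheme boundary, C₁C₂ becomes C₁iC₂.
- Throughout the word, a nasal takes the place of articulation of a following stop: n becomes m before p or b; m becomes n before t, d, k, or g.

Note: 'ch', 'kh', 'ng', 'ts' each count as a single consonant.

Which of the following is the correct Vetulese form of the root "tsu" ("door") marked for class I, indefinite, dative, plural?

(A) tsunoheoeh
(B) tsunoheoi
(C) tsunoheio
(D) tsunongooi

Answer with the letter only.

Attach case dative -no → tsuno.
Attach noun class class I -he → tsunohe.
Attach definiteness indefinite -o (after vowel 'e') → tsunoheo.
Attach number plural -i → tsunoheoi.
Epenthesis: no change.
Nasal assimilation: no change.
So the correct form is tsunoheoi, option (B).
(C) tsunoheio is wrong: it has the affixes in the wrong order.
(A) tsunoheoeh is wrong: it uses dual instead of plural for number.
(D) tsunongooi is wrong: it uses class IV instead of class I for noun class.

B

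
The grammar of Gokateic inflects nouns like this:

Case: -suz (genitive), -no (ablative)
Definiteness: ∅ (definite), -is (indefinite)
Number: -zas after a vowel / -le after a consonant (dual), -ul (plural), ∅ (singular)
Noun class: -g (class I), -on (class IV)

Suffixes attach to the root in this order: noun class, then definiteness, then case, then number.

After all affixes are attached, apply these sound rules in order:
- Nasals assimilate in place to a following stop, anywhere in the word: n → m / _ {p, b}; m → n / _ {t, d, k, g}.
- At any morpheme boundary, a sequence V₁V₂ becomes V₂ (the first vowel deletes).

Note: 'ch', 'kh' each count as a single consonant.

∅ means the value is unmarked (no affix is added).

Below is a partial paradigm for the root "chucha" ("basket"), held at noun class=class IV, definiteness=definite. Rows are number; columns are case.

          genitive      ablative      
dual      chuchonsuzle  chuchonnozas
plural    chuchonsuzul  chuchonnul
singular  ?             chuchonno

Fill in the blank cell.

Attach noun class class IV -on → chuchaon.
definiteness = definite: zero marking, form stays chuchaon.
Attach case genitive -suz → chuchaonsuz.
number = singular: zero marking, form stays chuchaonsuz.
Nasal assimilation: no change.
Apply vowel deletion: chuchaonsuz → chuchonsuz.

chuchonsuz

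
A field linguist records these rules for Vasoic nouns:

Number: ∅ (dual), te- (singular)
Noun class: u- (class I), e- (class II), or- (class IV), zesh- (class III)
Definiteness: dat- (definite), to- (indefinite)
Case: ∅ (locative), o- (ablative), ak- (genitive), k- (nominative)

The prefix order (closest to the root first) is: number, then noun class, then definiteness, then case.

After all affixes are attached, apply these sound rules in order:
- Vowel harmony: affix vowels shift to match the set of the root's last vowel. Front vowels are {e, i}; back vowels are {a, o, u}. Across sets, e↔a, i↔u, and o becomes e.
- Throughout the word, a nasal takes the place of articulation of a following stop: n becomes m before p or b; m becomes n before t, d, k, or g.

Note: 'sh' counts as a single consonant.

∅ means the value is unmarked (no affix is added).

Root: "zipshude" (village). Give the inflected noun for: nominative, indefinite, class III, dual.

ktezeshzipshude

number = dual: zero marking, form stays zipshude.
Attach noun class class III zesh- → zeshzipshude.
Attach definiteness indefinite to- → tozeshzipshude.
Attach case nominative k- → ktozeshzipshude.
Apply vowel harmony: ktozeshzipshude → ktezeshzipshude.
Nasal assimilation: no change.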